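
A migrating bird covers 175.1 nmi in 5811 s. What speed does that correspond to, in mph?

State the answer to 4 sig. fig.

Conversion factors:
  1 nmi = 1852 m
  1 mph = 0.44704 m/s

124.8 mph

175.1 nmi × 1852 = 324285 m
v = d / t = 324285 m / 5811 s = 55.8054 m/s
55.8054 m/s ÷ (0.44704 m/s/mph) = 124.833 mph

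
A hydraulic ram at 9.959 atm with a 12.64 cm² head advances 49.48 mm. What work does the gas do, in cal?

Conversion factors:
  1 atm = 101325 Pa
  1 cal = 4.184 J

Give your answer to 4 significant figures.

15.08 cal

9.959 atm → 1.0091×10⁶ Pa
12.64 cm² → 0.001264 m²
F = P × A = 1.0091×10⁶ × 0.001264 = 1275.5 N
49.48 mm → 0.04948 m
W = F × d = 1275.5 × 0.04948 = 63.1117 J
In cal: 63.1117 / 4.184 = 15.0841 cal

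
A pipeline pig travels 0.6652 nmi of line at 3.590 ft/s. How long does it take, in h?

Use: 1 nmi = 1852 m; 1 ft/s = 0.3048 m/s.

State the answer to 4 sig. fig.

0.3127 h

0.6652 nmi × 1852 → 1231.95 m
3.590 ft/s × 0.3048 → 1.09423 m/s
t = d / v = 1231.95 m / 1.09423 m/s = 1125.86 s
1125.86 s ÷ (3600 s/h) = 0.312739 h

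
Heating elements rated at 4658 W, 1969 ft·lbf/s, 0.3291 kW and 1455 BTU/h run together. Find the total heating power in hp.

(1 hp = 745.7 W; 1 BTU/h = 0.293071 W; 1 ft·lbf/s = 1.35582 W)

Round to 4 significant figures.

10.84 hp

4658 W (already W)
1969 ft·lbf/s × 1.35582 → 2669.61 W
0.3291 kW × 1000 → 329.1 W
1455 BTU/h × 0.293071 → 426.418 W
Sum: 4658 + 2669.61 + 329.1 + 426.418 = 8083.13 W
In hp: 8083.13 / 745.7 = 10.8397 hp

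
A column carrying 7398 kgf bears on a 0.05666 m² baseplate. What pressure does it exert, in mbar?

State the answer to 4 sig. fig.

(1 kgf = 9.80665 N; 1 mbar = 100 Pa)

7398 kgf × 9.80665 → 72549.6 N
P = F / A = 72549.6 N / 0.05666 m² = 1.28044×10⁶ Pa
1.28044×10⁶ Pa ÷ (100 Pa/mbar) = 12804.4 mbar

1.280×10⁴ mbar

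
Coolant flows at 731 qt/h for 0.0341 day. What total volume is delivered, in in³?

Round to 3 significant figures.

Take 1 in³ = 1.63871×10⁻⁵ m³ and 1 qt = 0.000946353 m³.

3.45×10⁴ in³

731 qt/h → 1.92162×10⁻⁴ m³/s
0.0341 day → 2946.24 s
V = Q × t = 1.92162×10⁻⁴ × 2946.24 = 0.566155 m³
In in³: 0.566155 / 1.63871×10⁻⁵ = 34548.8 in³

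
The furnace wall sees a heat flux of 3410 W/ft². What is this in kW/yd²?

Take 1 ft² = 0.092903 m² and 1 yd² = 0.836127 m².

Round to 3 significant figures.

30.7 kW/yd²

3410 W/ft² ÷ 0.092903 m²/ft² = 36705 W/m²
36705 W/m² ÷ 1000 W/kW × 0.836127 m²/yd² = 30.69 kW/yd²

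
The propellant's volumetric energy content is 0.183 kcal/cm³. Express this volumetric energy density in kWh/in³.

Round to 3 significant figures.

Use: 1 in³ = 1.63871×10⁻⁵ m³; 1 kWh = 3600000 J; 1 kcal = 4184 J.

0.183 kcal/cm³ × 4184 J/kcal ÷ 10⁻⁶ m³/cm³ = 7.65672×10⁸ J/m³
7.65672×10⁸ J/m³ ÷ 3600000 J/kWh × 1.63871×10⁻⁵ m³/in³ = 0.00348532 kWh/in³

0.00349 kWh/in³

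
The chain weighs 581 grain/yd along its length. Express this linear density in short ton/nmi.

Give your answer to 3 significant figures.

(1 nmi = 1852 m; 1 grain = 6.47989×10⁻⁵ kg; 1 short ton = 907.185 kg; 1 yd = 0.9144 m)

0.0841 short ton/nmi

581 grain/yd × 6.47989×10⁻⁵ kg/grain ÷ 0.9144 m/yd = 0.0411725 kg/m
0.0411725 kg/m ÷ 907.185 kg/short ton × 1852 m/nmi = 0.0840528 short ton/nmi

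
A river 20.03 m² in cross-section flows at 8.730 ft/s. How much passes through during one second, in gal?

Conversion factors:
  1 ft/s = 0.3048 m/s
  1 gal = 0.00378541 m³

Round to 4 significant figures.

8.730 ft/s × 0.3048 → 2.6609 m/s
V = v × A × t = 2.6609 m/s × 20.03 m² × 1 s = 53.2978 m³
53.2978 m³ ÷ (0.00378541 m³/gal) = 14079.8 gal

1.408×10⁴ gal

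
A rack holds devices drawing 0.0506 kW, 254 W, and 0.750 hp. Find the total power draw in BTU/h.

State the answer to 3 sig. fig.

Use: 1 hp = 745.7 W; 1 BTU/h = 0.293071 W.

2950 BTU/h

0.0506 kW × 1000 → 50.6 W
254 W (already W)
0.750 hp × 745.7 → 559.275 W
Combined: 50.6 + 254 + 559.275 = 863.875 W
In BTU/h: 863.875 / 0.293071 = 2947.66 BTU/h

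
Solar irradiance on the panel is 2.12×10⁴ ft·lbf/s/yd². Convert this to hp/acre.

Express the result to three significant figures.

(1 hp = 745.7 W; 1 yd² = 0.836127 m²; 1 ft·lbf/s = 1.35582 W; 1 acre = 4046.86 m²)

2.12×10⁴ ft·lbf/s/yd² × 1.35582 W/ft·lbf/s ÷ 0.836127 m²/yd² = 34376.8 W/m²
34376.8 W/m² ÷ 745.7 W/hp × 4046.86 m²/acre = 186560 hp/acre

1.87×10⁵ hp/acre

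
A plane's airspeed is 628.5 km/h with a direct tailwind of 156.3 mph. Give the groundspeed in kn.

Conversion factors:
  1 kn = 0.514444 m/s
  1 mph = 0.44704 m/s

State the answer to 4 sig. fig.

475.2 kn

628.5 km/h × (1/3.6) = 174.583 m/s
156.3 mph × 0.44704 = 69.8724 m/s
Total: 174.583 + 69.8724 = 244.455 m/s
In kn: 244.455 / 0.514444 = 475.183 kn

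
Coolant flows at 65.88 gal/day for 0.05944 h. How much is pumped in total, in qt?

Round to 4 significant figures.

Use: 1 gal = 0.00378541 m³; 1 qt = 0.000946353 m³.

65.88 gal/day → 2.88638×10⁻⁶ m³/s
0.05944 h → 213.984 s
V = Q × t = 2.88638×10⁻⁶ × 213.984 = 6.17639×10⁻⁴ m³
In qt: 6.17639×10⁻⁴ / 0.000946353 = 0.652652 qt

0.6527 qt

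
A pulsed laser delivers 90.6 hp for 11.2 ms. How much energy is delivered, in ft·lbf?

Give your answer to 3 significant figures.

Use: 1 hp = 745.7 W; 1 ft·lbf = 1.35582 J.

558 ft·lbf

90.6 hp × 745.7 = 67560.4 W
11.2 ms × 0.001 = 0.0112 s
E = P × t = 67560.4 W × 0.0112 s = 756.676 J
756.676 J ÷ (1.35582 J/ft·lbf) = 558.095 ft·lbf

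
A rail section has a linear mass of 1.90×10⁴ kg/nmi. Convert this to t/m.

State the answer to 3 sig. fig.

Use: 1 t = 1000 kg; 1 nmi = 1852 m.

1.90×10⁴ kg/nmi ÷ 1852 m/nmi = 10.2592 kg/m
10.2592 kg/m ÷ 1000 kg/t = 0.0102592 t/m

0.0103 t/m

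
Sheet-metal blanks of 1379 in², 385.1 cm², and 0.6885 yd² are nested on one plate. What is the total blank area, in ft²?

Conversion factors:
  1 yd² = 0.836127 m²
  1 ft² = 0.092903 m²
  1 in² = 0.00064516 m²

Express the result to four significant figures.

1379 in² × 0.00064516 = 0.889676 m²
385.1 cm² × 0.0001 = 0.03851 m²
0.6885 yd² × 0.836127 = 0.575673 m²
Combined: 0.889676 + 0.03851 + 0.575673 = 1.50386 m²
In ft²: 1.50386 / 0.092903 = 16.1874 ft²

16.19 ft²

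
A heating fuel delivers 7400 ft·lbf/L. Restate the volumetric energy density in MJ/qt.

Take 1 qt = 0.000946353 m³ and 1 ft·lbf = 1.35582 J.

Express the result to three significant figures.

0.00949 MJ/qt

7400 ft·lbf/L × 1.35582 J/ft·lbf ÷ 0.001 m³/L = 1.00331×10⁷ J/m³
1.00331×10⁷ J/m³ ÷ 1000000 J/MJ × 0.000946353 m³/qt = 0.00949485 MJ/qt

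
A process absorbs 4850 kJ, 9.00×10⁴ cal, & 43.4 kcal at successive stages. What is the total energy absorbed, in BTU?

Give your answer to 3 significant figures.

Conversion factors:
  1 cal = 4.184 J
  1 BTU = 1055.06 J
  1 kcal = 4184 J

4850 kJ × 1000 → 4.85×10⁶ J
9.00×10⁴ cal × 4.184 → 376560 J
43.4 kcal × 4184 → 181586 J
Sum: 4.85×10⁶ + 376560 + 181586 = 5.40815×10⁶ J
In BTU: 5.40815×10⁶ / 1055.06 = 5125.92 BTU

5130 BTU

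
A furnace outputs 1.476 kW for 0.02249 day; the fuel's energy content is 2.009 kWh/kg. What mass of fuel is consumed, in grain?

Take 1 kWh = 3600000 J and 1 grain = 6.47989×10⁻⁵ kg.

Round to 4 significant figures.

6120 grain

1.476 kW → 1476 W
0.02249 day → 1943.14 s
E = P × t = 1476 × 1943.14 = 2.86807×10⁶ J
2.009 kWh/kg → 7.2324×10⁶ J/kg
m = E / e_s = 2.86807×10⁶ / 7.2324×10⁶ = 0.396559 kg
In grain: 0.396559 / 6.47989×10⁻⁵ = 6119.84 grain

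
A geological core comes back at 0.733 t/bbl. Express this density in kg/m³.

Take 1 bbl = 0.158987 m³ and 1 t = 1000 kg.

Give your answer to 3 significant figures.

4610 kg/m³

0.733 t/bbl × 1000 kg/t ÷ 0.158987 m³/bbl = 4610.44 kg/m³
4610.44 kg/m³  = 4610.44 kg/m³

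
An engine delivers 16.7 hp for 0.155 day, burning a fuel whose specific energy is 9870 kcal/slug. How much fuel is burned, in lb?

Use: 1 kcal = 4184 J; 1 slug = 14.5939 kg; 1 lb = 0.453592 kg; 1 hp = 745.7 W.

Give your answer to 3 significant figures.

130 lb

16.7 hp → 12453.2 W
0.155 day → 13392 s
E = P × t = 12453.2 × 13392 = 1.66773×10⁸ J
9870 kcal/slug → 2.82968×10⁶ J/kg
m = E / e_s = 1.66773×10⁸ / 2.82968×10⁶ = 58.9371 kg
In lb: 58.9371 / 0.453592 = 129.934 lb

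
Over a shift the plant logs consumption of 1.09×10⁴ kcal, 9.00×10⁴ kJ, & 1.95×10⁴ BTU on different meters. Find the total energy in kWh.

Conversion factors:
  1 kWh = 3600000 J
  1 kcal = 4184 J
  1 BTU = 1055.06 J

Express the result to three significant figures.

1.09×10⁴ kcal × 4184 = 4.56056×10⁷ J
9.00×10⁴ kJ × 1000 = 9×10⁷ J
1.95×10⁴ BTU × 1055.06 = 2.05737×10⁷ J
Total: 4.56056×10⁷ + 9×10⁷ + 2.05737×10⁷ = 1.56179×10⁸ J
In kWh: 1.56179×10⁸ / 3600000 = 43.3831 kWh

43.4 kWh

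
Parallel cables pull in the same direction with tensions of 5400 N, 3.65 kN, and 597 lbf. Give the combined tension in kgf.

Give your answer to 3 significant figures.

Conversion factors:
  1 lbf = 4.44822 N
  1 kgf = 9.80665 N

5400 N (already N)
3.65 kN × 1000 → 3650 N
597 lbf × 4.44822 → 2655.59 N
Combined: 5400 + 3650 + 2655.59 = 11705.6 N
In kgf: 11705.6 / 9.80665 = 1193.64 kgf

1190 kgf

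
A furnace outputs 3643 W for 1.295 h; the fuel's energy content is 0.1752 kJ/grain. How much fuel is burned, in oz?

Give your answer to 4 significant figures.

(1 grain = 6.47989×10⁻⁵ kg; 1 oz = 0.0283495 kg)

221.6 oz

1.295 h → 4662 s
E = P × t = 3643 × 4662 = 1.69837×10⁷ J
0.1752 kJ/grain → 2.70375×10⁶ J/kg
m = E / e_s = 1.69837×10⁷ / 2.70375×10⁶ = 6.28153 kg
In oz: 6.28153 / 0.0283495 = 221.575 oz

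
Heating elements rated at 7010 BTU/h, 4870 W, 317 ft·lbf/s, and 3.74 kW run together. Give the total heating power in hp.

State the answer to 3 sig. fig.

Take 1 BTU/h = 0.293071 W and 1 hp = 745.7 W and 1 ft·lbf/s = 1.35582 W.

14.9 hp

7010 BTU/h × 0.293071 = 2054.43 W
4870 W (already W)
317 ft·lbf/s × 1.35582 = 429.795 W
3.74 kW × 1000 = 3740 W
Combined: 2054.43 + 4870 + 429.795 + 3740 = 11094.2 W
In hp: 11094.2 / 745.7 = 14.8776 hp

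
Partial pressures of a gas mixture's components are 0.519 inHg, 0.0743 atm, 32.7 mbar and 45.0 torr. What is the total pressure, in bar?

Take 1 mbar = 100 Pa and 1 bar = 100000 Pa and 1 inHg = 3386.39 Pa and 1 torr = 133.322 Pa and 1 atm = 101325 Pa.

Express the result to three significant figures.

0.519 inHg × 3386.39 = 1757.54 Pa
0.0743 atm × 101325 = 7528.45 Pa
32.7 mbar × 100 = 3270 Pa
45.0 torr × 133.322 = 5999.49 Pa
Sum: 1757.54 + 7528.45 + 3270 + 5999.49 = 18555.5 Pa
In bar: 18555.5 / 100000 = 0.185555 bar

0.186 bar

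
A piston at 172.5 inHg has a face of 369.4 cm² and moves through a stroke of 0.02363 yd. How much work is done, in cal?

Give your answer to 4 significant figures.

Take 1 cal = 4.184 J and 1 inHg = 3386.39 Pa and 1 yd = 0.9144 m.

172.5 inHg → 584152 Pa
369.4 cm² → 0.03694 m²
F = P × A = 584152 × 0.03694 = 21578.6 N
0.02363 yd → 0.0216073 m
W = F × d = 21578.6 × 0.0216073 = 466.255 J
In cal: 466.255 / 4.184 = 111.438 cal

111.4 cal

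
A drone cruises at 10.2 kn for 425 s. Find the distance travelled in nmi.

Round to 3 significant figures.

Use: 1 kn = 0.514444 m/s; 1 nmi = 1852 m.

1.20 nmi

10.2 kn × 0.514444 = 5.24733 m/s
d = v × t = 5.24733 m/s × 425 s = 2230.12 m
2230.12 m ÷ (1852 m/nmi) = 1.20417 nmi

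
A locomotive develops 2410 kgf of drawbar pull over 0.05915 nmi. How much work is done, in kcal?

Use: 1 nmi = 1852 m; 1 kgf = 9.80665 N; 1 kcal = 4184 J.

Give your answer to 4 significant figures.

2410 kgf × 9.80665 = 23634 N
0.05915 nmi × 1852 = 109.546 m
W = F × d = 23634 N × 109.546 m = 2.58901×10⁶ J
2.58901×10⁶ J ÷ (4184 J/kcal) = 618.788 kcal

618.8 kcal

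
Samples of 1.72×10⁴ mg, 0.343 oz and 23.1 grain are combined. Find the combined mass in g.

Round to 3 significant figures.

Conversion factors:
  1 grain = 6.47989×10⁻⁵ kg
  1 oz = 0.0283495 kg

1.72×10⁴ mg × 10⁻⁶ = 0.0172 kg
0.343 oz × 0.0283495 = 0.00972388 kg
23.1 grain × 6.47989×10⁻⁵ = 0.00149685 kg
Combined: 0.0172 + 0.00972388 + 0.00149685 = 0.0284207 kg
In g: 0.0284207 / 0.001 = 28.4207 g

28.4 g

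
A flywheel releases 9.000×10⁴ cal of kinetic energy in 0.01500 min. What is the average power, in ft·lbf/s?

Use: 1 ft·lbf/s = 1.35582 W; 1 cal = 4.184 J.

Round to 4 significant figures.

9.000×10⁴ cal × 4.184 → 376560 J
0.01500 min × 60 → 0.9 s
P = E / t = 376560 J / 0.9 s = 418400 W
418400 W ÷ (1.35582 W/ft·lbf/s) = 308596 ft·lbf/s

3.086×10⁵ ft·lbf/s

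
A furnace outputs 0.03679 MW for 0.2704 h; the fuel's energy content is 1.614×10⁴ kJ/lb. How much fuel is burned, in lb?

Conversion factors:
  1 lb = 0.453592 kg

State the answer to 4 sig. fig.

2.219 lb

0.03679 MW → 36790 W
0.2704 h → 973.44 s
E = P × t = 36790 × 973.44 = 3.58129×10⁷ J
1.614×10⁴ kJ/lb → 3.55826×10⁷ J/kg
m = E / e_s = 3.58129×10⁷ / 3.55826×10⁷ = 1.00647 kg
In lb: 1.00647 / 0.453592 = 2.21889 lb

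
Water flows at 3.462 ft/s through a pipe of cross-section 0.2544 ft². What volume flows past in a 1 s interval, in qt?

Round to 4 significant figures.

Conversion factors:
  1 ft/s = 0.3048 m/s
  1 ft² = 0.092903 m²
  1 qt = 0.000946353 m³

26.35 qt

3.462 ft/s × 0.3048 → 1.05522 m/s
0.2544 ft² × 0.092903 → 0.0236345 m²
V = v × A × t = 1.05522 m/s × 0.0236345 m² × 1 s = 0.0249396 m³
0.0249396 m³ ÷ (0.000946353 m³/qt) = 26.3534 qt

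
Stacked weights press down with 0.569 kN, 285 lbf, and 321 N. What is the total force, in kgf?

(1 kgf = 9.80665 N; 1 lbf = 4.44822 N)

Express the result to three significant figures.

220 kgf

0.569 kN × 1000 = 569 N
285 lbf × 4.44822 = 1267.74 N
321 N (already N)
Sum: 569 + 1267.74 + 321 = 2157.74 N
In kgf: 2157.74 / 9.80665 = 220.028 kgf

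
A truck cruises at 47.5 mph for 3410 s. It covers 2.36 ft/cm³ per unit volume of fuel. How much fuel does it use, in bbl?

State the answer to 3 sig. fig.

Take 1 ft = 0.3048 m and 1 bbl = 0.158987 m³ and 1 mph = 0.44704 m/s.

47.5 mph → 21.2344 m/s
d = v × t = 21.2344 × 3410 = 72409.3 m
2.36 ft/cm³ → 719328 m/m³
V = d / (distance per unit fuel) = 72409.3 / 719328 = 0.100662 m³
In bbl: 0.100662 / 0.158987 = 0.633146 bbl

0.633 bbl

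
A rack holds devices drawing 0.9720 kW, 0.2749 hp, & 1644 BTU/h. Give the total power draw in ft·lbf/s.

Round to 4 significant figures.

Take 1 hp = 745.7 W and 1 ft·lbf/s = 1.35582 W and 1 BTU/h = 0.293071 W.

1223 ft·lbf/s

0.9720 kW × 1000 → 972 W
0.2749 hp × 745.7 → 204.993 W
1644 BTU/h × 0.293071 → 481.809 W
Combined: 972 + 204.993 + 481.809 = 1658.8 W
In ft·lbf/s: 1658.8 / 1.35582 = 1223.47 ft·lbf/s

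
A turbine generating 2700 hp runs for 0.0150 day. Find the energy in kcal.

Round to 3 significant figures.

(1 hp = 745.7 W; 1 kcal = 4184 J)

2700 hp × 745.7 → 2.01339×10⁶ W
0.0150 day × 86400 → 1296 s
E = P × t = 2.01339×10⁶ W × 1296 s = 2.60935×10⁹ J
2.60935×10⁹ J ÷ (4184 J/kcal) = 623650 kcal

6.24×10⁵ kcal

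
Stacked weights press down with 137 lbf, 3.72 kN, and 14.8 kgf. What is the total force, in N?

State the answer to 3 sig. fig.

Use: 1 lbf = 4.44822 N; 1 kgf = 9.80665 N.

4470 N

137 lbf × 4.44822 = 609.406 N
3.72 kN × 1000 = 3720 N
14.8 kgf × 9.80665 = 145.138 N
Sum: 609.406 + 3720 + 145.138 = 4474.54 N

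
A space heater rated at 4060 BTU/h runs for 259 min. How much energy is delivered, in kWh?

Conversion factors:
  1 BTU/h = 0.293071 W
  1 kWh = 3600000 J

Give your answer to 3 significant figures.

5.14 kWh

4060 BTU/h × 0.293071 → 1189.87 W
259 min × 60 → 15540 s
E = P × t = 1189.87 W × 15540 s = 1.84906×10⁷ J
1.84906×10⁷ J ÷ (3600000 J/kWh) = 5.13628 kWh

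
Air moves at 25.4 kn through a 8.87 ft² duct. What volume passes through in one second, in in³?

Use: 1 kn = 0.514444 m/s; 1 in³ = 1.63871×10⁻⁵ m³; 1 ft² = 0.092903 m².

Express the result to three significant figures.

6.57×10⁵ in³

25.4 kn × 0.514444 → 13.0669 m/s
8.87 ft² × 0.092903 → 0.82405 m²
V = v × A × t = 13.0669 m/s × 0.82405 m² × 1 s = 10.7678 m³
10.7678 m³ ÷ (1.63871×10⁻⁵ m³/in³) = 657090 in³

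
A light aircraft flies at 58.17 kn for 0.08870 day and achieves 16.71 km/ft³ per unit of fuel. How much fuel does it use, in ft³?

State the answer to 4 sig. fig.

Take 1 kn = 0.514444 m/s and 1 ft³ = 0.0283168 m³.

58.17 kn → 29.9252 m/s
0.08870 day → 7663.68 s
d = v × t = 29.9252 × 7663.68 = 229337 m
16.71 km/ft³ → 590109 m/m³
V = d / (distance per unit fuel) = 229337 / 590109 = 0.388635 m³
In ft³: 0.388635 / 0.0283168 = 13.7245 ft³

13.72 ft³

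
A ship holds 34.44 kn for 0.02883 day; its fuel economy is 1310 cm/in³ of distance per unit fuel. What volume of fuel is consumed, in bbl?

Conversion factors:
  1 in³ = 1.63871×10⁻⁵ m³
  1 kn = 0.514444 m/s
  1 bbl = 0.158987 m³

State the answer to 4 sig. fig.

34.44 kn → 17.7175 m/s
0.02883 day → 2490.91 s
d = v × t = 17.7175 × 2490.91 = 44132.7 m
1310 cm/in³ → 799409 m/m³
V = d / (distance per unit fuel) = 44132.7 / 799409 = 0.0552067 m³
In bbl: 0.0552067 / 0.158987 = 0.34724 bbl

0.3472 bbl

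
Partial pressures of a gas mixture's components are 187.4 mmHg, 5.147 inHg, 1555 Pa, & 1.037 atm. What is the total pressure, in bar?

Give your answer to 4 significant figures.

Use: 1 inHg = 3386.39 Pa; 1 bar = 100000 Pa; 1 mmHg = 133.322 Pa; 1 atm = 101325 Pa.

1.490 bar

187.4 mmHg × 133.322 = 24984.5 Pa
5.147 inHg × 3386.39 = 17429.7 Pa
1555 Pa (already Pa)
1.037 atm × 101325 = 105074 Pa
Total: 24984.5 + 17429.7 + 1555 + 105074 = 149043 Pa
In bar: 149043 / 100000 = 1.49043 bar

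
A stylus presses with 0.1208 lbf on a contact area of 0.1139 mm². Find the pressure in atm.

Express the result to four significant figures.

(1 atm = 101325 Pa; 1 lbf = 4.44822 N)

46.56 atm

0.1208 lbf × 4.44822 = 0.537345 N
0.1139 mm² × 10⁻⁶ = 1.139×10⁻⁷ m²
P = F / A = 0.537345 N / 1.139×10⁻⁷ m² = 4.71769×10⁶ Pa
4.71769×10⁶ Pa ÷ (101325 Pa/atm) = 46.56 atm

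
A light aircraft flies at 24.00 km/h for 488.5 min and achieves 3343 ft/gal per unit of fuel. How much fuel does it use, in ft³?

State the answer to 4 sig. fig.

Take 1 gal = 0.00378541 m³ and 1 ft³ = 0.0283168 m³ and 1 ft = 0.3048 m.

25.64 ft³

24.00 km/h → 6.66667 m/s
488.5 min → 29310 s
d = v × t = 6.66667 × 29310 = 195400 m
3343 ft/gal → 269177 m/m³
V = d / (distance per unit fuel) = 195400 / 269177 = 0.725916 m³
In ft³: 0.725916 / 0.0283168 = 25.6355 ft³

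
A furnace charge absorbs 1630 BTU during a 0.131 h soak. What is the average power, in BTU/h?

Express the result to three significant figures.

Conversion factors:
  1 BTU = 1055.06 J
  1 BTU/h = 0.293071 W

1.24×10⁴ BTU/h

1630 BTU × 1055.06 → 1.71975×10⁶ J
0.131 h × 3600 → 471.6 s
P = E / t = 1.71975×10⁶ J / 471.6 s = 3646.63 W
3646.63 W ÷ (0.293071 W/BTU/h) = 12442.8 BTU/h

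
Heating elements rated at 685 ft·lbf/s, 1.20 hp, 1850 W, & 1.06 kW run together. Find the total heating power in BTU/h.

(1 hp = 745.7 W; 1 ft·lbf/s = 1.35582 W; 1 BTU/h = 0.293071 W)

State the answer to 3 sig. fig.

685 ft·lbf/s × 1.35582 = 928.737 W
1.20 hp × 745.7 = 894.84 W
1850 W (already W)
1.06 kW × 1000 = 1060 W
Sum: 928.737 + 894.84 + 1850 + 1060 = 4733.58 W
In BTU/h: 4733.58 / 0.293071 = 16151.6 BTU/h

1.62×10⁴ BTU/h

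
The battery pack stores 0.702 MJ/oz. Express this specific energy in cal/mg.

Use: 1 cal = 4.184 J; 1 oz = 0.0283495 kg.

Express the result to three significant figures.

0.702 MJ/oz × 1000000 J/MJ ÷ 0.0283495 kg/oz = 2.47623×10⁷ J/kg
2.47623×10⁷ J/kg ÷ 4.184 J/cal × 10⁻⁶ kg/mg = 5.91833 cal/mg

5.92 cal/mg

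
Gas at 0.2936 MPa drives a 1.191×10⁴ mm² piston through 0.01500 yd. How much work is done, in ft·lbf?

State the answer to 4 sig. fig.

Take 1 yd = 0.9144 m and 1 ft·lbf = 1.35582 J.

0.2936 MPa → 293600 Pa
1.191×10⁴ mm² → 0.01191 m²
F = P × A = 293600 × 0.01191 = 3496.78 N
0.01500 yd → 0.013716 m
W = F × d = 3496.78 × 0.013716 = 47.9618 J
In ft·lbf: 47.9618 / 1.35582 = 35.3748 ft·lbf

35.37 ft·lbf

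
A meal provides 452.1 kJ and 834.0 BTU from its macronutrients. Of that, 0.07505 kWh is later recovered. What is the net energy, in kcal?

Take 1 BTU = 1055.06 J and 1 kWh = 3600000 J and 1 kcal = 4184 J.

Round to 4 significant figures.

452.1 kJ × 1000 → 452100 J
834.0 BTU × 1055.06 → 879920 J
0.07505 kWh × 3600000 → 270180 J
Result: 452100 + 879920 − 270180 = 1.06184×10⁶ J
In kcal: 1.06184×10⁶ / 4184 = 253.786 kcal

253.8 kcal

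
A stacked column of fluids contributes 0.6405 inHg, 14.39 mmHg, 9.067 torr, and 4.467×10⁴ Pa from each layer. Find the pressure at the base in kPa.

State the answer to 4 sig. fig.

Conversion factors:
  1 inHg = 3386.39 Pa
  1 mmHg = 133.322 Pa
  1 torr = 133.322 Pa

0.6405 inHg × 3386.39 = 2168.98 Pa
14.39 mmHg × 133.322 = 1918.5 Pa
9.067 torr × 133.322 = 1208.83 Pa
4.467×10⁴ Pa (already Pa)
Sum: 2168.98 + 1918.5 + 1208.83 + 44670 = 49966.3 Pa
In kPa: 49966.3 / 1000 = 49.9663 kPa

49.97 kPa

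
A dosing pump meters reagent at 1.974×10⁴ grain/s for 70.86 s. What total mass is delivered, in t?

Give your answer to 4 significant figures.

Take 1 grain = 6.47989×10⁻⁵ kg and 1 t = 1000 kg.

0.09064 t

1.974×10⁴ grain/s → 1.27913 kg/s
m = ṁ × t = 1.27913 × 70.86 = 90.6392 kg
In t: 90.6392 / 1000 = 0.0906392 t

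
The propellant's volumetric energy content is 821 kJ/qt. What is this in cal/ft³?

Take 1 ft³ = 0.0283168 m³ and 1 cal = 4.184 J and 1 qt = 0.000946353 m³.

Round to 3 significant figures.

5.87×10⁶ cal/ft³

821 kJ/qt × 1000 J/kJ ÷ 0.000946353 m³/qt = 8.67541×10⁸ J/m³
8.67541×10⁸ J/m³ ÷ 4.184 J/cal × 0.0283168 m³/ft³ = 5.87141×10⁶ cal/ft³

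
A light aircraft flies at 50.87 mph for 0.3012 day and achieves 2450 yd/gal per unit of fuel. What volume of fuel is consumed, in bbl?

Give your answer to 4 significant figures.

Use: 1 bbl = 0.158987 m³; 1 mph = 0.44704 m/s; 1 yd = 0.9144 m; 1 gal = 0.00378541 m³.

6.290 bbl

50.87 mph → 22.7409 m/s
0.3012 day → 26023.7 s
d = v × t = 22.7409 × 26023.7 = 591802 m
2450 yd/gal → 591820 m/m³
V = d / (distance per unit fuel) = 591802 / 591820 = 0.99997 m³
In bbl: 0.99997 / 0.158987 = 6.28963 bbl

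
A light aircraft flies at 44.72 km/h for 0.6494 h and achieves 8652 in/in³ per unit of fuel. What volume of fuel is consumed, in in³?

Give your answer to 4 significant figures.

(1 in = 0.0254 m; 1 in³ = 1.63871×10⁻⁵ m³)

132.1 in³

44.72 km/h → 12.4222 m/s
0.6494 h → 2337.84 s
d = v × t = 12.4222 × 2337.84 = 29041.1 m
8652 in/in³ → 1.34106×10⁷ m/m³
V = d / (distance per unit fuel) = 29041.1 / 1.34106×10⁷ = 0.00216553 m³
In in³: 0.00216553 / 1.63871×10⁻⁵ = 132.148 in³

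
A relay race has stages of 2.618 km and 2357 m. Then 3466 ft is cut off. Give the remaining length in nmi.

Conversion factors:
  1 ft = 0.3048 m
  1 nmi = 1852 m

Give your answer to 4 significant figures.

2.618 km × 1000 = 2618 m
2357 m (already m)
3466 ft × 0.3048 = 1056.44 m
Net: 2618 + 2357 − 1056.44 = 3918.56 m
In nmi: 3918.56 / 1852 = 2.11585 nmi

2.116 nmi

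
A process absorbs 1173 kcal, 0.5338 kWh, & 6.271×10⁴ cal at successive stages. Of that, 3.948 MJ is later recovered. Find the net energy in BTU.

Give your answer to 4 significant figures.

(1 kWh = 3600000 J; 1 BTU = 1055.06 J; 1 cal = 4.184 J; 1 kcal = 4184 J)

1173 kcal × 4184 = 4.90783×10⁶ J
0.5338 kWh × 3600000 = 1.92168×10⁶ J
6.271×10⁴ cal × 4.184 = 262379 J
3.948 MJ × 1000000 = 3.948×10⁶ J
Result: 4.90783×10⁶ + 1.92168×10⁶ + 262379 − 3.948×10⁶ = 3.14389×10⁶ J
In BTU: 3.14389×10⁶ / 1055.06 = 2979.82 BTU

2980 BTU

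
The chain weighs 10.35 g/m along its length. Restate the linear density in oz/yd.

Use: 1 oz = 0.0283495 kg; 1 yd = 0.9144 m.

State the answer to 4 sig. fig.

10.35 g/m × 0.001 kg/g = 0.01035 kg/m
0.01035 kg/m ÷ 0.0283495 kg/oz × 0.9144 m/yd = 0.333834 oz/yd

0.3338 oz/yd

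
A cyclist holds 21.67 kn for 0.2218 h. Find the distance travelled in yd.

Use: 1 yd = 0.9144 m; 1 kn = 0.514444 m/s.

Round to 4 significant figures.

9735 yd

21.67 kn × 0.514444 → 11.148 m/s
0.2218 h × 3600 → 798.48 s
d = v × t = 11.148 m/s × 798.48 s = 8901.46 m
8901.46 m ÷ (0.9144 m/yd) = 9734.76 yd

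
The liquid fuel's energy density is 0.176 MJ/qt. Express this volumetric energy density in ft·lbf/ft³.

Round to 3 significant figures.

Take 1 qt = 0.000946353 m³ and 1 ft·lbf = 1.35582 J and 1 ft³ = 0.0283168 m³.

3.88×10⁶ ft·lbf/ft³

0.176 MJ/qt × 1000000 J/MJ ÷ 0.000946353 m³/qt = 1.85977×10⁸ J/m³
1.85977×10⁸ J/m³ ÷ 1.35582 J/ft·lbf × 0.0283168 m³/ft³ = 3.8842×10⁶ ft·lbf/ft³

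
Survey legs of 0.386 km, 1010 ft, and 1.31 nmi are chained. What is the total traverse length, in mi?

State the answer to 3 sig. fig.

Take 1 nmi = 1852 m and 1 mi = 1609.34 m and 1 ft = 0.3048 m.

1.94 mi

0.386 km × 1000 = 386 m
1010 ft × 0.3048 = 307.848 m
1.31 nmi × 1852 = 2426.12 m
Sum: 386 + 307.848 + 2426.12 = 3119.97 m
In mi: 3119.97 / 1609.34 = 1.93866 mi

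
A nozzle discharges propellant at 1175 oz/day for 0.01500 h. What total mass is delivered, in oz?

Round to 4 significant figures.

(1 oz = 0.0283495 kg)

1175 oz/day → 3.8554×10⁻⁴ kg/s
0.01500 h → 54 s
m = ṁ × t = 3.8554×10⁻⁴ × 54 = 0.0208192 kg
In oz: 0.0208192 / 0.0283495 = 0.734376 oz

0.7344 oz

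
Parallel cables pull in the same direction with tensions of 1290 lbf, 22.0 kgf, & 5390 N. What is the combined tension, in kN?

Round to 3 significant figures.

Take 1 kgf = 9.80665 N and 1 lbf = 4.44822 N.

1290 lbf × 4.44822 = 5738.2 N
22.0 kgf × 9.80665 = 215.746 N
5390 N (already N)
Sum: 5738.2 + 215.746 + 5390 = 11343.9 N
In kN: 11343.9 / 1000 = 11.3439 kN

11.3 kN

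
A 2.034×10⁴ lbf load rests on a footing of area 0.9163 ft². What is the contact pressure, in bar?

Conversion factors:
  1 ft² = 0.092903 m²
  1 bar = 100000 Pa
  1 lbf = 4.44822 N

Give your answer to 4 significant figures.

2.034×10⁴ lbf × 4.44822 → 90476.8 N
0.9163 ft² × 0.092903 → 0.085127 m²
P = F / A = 90476.8 N / 0.085127 m² = 1.06284×10⁶ Pa
1.06284×10⁶ Pa ÷ (100000 Pa/bar) = 10.6284 bar

10.63 bar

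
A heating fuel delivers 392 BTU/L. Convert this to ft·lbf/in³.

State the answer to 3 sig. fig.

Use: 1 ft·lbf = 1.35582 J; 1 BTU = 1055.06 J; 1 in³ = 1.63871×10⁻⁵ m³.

392 BTU/L × 1055.06 J/BTU ÷ 0.001 m³/L = 4.13584×10⁸ J/m³
4.13584×10⁸ J/m³ ÷ 1.35582 J/ft·lbf × 1.63871×10⁻⁵ m³/in³ = 4998.78 ft·lbf/in³

5000 ft·lbf/in³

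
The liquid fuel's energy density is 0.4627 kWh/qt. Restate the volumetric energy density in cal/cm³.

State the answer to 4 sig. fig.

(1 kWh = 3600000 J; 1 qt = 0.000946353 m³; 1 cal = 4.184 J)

420.7 cal/cm³

0.4627 kWh/qt × 3600000 J/kWh ÷ 0.000946353 m³/qt = 1.76015×10⁹ J/m³
1.76015×10⁹ J/m³ ÷ 4.184 J/cal × 10⁻⁶ m³/cm³ = 420.686 cal/cm³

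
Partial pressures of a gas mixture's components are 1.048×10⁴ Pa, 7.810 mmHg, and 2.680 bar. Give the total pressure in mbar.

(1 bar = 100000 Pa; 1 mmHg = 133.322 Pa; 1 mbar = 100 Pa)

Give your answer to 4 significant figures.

2795 mbar

1.048×10⁴ Pa (already Pa)
7.810 mmHg × 133.322 = 1041.24 Pa
2.680 bar × 100000 = 268000 Pa
Combined: 10480 + 1041.24 + 268000 = 279521 Pa
In mbar: 279521 / 100 = 2795.21 mbar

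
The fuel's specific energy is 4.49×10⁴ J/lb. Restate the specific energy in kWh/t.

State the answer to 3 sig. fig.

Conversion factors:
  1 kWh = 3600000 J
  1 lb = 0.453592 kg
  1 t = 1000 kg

27.5 kWh/t

4.49×10⁴ J/lb ÷ 0.453592 kg/lb = 98987.6 J/kg
98987.6 J/kg ÷ 3600000 J/kWh × 1000 kg/t = 27.4966 kWh/t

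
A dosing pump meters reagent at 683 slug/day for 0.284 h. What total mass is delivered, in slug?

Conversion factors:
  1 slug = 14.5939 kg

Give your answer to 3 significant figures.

8.08 slug

683 slug/day → 0.115366 kg/s
0.284 h → 1022.4 s
m = ṁ × t = 0.115366 × 1022.4 = 117.95 kg
In slug: 117.95 / 14.5939 = 8.08214 slug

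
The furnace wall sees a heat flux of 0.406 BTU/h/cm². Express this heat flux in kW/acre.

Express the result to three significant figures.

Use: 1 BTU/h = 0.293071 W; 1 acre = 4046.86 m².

4820 kW/acre

0.406 BTU/h/cm² × 0.293071 W/BTU/h ÷ 0.0001 m²/cm² = 1189.87 W/m²
1189.87 W/m² ÷ 1000 W/kW × 4046.86 m²/acre = 4815.24 kW/acre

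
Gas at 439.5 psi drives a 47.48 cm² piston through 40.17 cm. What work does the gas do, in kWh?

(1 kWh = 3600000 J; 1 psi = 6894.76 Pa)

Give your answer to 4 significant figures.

439.5 psi → 3.03025×10⁶ Pa
47.48 cm² → 0.004748 m²
F = P × A = 3.03025×10⁶ × 0.004748 = 14387.6 N
40.17 cm → 0.4017 m
W = F × d = 14387.6 × 0.4017 = 5779.5 J
In kWh: 5779.5 / 3600000 = 0.00160542 kWh

0.001605 kWh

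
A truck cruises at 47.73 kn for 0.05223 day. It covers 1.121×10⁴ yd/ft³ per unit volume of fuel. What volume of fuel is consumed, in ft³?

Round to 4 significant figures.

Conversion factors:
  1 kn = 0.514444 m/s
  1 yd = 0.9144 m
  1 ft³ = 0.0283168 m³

47.73 kn → 24.5544 m/s
0.05223 day → 4512.67 s
d = v × t = 24.5544 × 4512.67 = 110806 m
1.121×10⁴ yd/ft³ → 361991 m/m³
V = d / (distance per unit fuel) = 110806 / 361991 = 0.306102 m³
In ft³: 0.306102 / 0.0283168 = 10.8099 ft³

10.81 ft³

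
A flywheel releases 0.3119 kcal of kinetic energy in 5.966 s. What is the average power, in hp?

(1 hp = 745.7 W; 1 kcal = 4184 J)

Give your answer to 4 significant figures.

0.3119 kcal × 4184 → 1304.99 J
P = E / t = 1304.99 J / 5.966 s = 218.738 W
218.738 W ÷ (745.7 W/hp) = 0.293332 hp

0.2933 hp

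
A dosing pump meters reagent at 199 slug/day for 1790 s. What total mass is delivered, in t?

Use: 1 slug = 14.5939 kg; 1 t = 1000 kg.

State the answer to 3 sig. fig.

199 slug/day → 0.0336133 kg/s
m = ṁ × t = 0.0336133 × 1790 = 60.1678 kg
In t: 60.1678 / 1000 = 0.0601678 t

0.0602 t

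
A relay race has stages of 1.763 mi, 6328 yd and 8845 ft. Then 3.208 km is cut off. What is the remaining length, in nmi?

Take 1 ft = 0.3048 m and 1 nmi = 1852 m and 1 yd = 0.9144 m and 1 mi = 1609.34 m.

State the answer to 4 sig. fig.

4.380 nmi

1.763 mi × 1609.34 → 2837.27 m
6328 yd × 0.9144 → 5786.32 m
8845 ft × 0.3048 → 2695.96 m
3.208 km × 1000 → 3208 m
Result: 2837.27 + 5786.32 + 2695.96 − 3208 = 8111.55 m
In nmi: 8111.55 / 1852 = 4.37989 nmi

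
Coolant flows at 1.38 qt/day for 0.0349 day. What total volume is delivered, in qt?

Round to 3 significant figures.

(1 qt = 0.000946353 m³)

0.0482 qt

1.38 qt/day → 1.51154×10⁻⁸ m³/s
0.0349 day → 3015.36 s
V = Q × t = 1.51154×10⁻⁸ × 3015.36 = 4.55784×10⁻⁵ m³
In qt: 4.55784×10⁻⁵ / 0.000946353 = 0.0481622 qt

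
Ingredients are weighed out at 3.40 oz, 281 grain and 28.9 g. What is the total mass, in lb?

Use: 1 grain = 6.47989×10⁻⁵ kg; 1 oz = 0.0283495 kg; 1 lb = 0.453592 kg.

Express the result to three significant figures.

3.40 oz × 0.0283495 = 0.0963883 kg
281 grain × 6.47989×10⁻⁵ = 0.0182085 kg
28.9 g × 0.001 = 0.0289 kg
Total: 0.0963883 + 0.0182085 + 0.0289 = 0.143497 kg
In lb: 0.143497 / 0.453592 = 0.316357 lb

0.316 lb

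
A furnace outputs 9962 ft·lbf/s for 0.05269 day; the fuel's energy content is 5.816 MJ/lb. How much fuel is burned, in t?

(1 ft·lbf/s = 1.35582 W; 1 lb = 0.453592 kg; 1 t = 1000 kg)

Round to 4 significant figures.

9962 ft·lbf/s → 13506.7 W
0.05269 day → 4552.42 s
E = P × t = 13506.7 × 4552.42 = 6.14882×10⁷ J
5.816 MJ/lb → 1.28221×10⁷ J/kg
m = E / e_s = 6.14882×10⁷ / 1.28221×10⁷ = 4.79549 kg
In t: 4.79549 / 1000 = 0.00479549 t

0.004795 t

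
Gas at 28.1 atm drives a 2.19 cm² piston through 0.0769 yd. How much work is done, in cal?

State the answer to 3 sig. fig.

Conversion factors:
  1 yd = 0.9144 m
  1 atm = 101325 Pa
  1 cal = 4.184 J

10.5 cal

28.1 atm → 2.84723×10⁶ Pa
2.19 cm² → 2.19×10⁻⁴ m²
F = P × A = 2.84723×10⁶ × 2.19×10⁻⁴ = 623.543 N
0.0769 yd → 0.0703174 m
W = F × d = 623.543 × 0.0703174 = 43.8459 J
In cal: 43.8459 / 4.184 = 10.4794 cal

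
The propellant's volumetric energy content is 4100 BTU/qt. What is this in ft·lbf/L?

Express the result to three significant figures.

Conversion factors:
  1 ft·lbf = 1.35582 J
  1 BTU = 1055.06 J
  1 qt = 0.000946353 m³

3.37×10⁶ ft·lbf/L

4100 BTU/qt × 1055.06 J/BTU ÷ 0.000946353 m³/qt = 4.57096×10⁹ J/m³
4.57096×10⁹ J/m³ ÷ 1.35582 J/ft·lbf × 0.001 m³/L = 3.37136×10⁶ ft·lbf/L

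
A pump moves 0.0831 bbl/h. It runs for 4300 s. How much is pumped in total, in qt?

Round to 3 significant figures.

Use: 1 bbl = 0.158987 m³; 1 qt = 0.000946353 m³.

0.0831 bbl/h → 3.66995×10⁻⁶ m³/s
V = Q × t = 3.66995×10⁻⁶ × 4300 = 0.0157808 m³
In qt: 0.0157808 / 0.000946353 = 16.6754 qt

16.7 qt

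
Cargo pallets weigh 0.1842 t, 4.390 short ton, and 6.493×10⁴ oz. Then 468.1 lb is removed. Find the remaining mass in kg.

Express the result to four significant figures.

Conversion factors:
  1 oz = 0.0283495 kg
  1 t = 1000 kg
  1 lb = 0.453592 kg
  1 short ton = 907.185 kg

5795 kg

0.1842 t × 1000 → 184.2 kg
4.390 short ton × 907.185 → 3982.54 kg
6.493×10⁴ oz × 0.0283495 → 1840.73 kg
468.1 lb × 0.453592 → 212.326 kg
Result: 184.2 + 3982.54 + 1840.73 − 212.326 = 5795.14 kg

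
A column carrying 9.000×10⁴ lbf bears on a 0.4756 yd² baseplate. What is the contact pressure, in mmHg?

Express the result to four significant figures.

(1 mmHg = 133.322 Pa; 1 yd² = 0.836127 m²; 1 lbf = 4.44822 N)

9.000×10⁴ lbf × 4.44822 = 400340 N
0.4756 yd² × 0.836127 = 0.397662 m²
P = F / A = 400340 N / 0.397662 m² = 1.00673×10⁶ Pa
1.00673×10⁶ Pa ÷ (133.322 Pa/mmHg) = 7551.12 mmHg

7551 mmHg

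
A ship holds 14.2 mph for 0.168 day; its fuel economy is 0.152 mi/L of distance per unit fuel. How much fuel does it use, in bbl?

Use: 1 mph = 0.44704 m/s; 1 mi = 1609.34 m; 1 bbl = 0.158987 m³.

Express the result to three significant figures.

2.37 bbl

14.2 mph → 6.34797 m/s
0.168 day → 14515.2 s
d = v × t = 6.34797 × 14515.2 = 92142.1 m
0.152 mi/L → 244620 m/m³
V = d / (distance per unit fuel) = 92142.1 / 244620 = 0.376674 m³
In bbl: 0.376674 / 0.158987 = 2.36921 bbl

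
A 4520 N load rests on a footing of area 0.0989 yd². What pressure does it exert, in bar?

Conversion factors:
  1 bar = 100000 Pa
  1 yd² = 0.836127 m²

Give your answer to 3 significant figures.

0.547 bar

0.0989 yd² × 0.836127 = 0.082693 m²
P = F / A = 4520 N / 0.082693 m² = 54660 Pa
54660 Pa ÷ (100000 Pa/bar) = 0.5466 bar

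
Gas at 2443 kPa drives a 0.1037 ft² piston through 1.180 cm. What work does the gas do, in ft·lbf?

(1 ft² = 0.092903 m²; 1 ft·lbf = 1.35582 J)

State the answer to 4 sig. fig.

204.8 ft·lbf

2443 kPa → 2.443×10⁶ Pa
0.1037 ft² → 0.00963404 m²
F = P × A = 2.443×10⁶ × 0.00963404 = 23536 N
1.180 cm → 0.0118 m
W = F × d = 23536 × 0.0118 = 277.725 J
In ft·lbf: 277.725 / 1.35582 = 204.839 ft·lbf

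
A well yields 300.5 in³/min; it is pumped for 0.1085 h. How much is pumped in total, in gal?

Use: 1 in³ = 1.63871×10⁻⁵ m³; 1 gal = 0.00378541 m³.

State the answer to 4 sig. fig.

300.5 in³/min → 8.20721×10⁻⁵ m³/s
0.1085 h → 390.6 s
V = Q × t = 8.20721×10⁻⁵ × 390.6 = 0.0320574 m³
In gal: 0.0320574 / 0.00378541 = 8.46867 gal

8.469 gal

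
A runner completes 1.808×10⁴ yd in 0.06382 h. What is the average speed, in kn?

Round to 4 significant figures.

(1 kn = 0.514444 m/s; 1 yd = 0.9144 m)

1.808×10⁴ yd × 0.9144 = 16532.4 m
0.06382 h × 3600 = 229.752 s
v = d / t = 16532.4 m / 229.752 s = 71.9576 m/s
71.9576 m/s ÷ (0.514444 m/s/kn) = 139.875 kn

139.9 kn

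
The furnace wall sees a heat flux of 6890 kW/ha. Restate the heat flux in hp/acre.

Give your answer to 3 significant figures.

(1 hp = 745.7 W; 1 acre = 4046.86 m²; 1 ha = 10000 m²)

3740 hp/acre

6890 kW/ha × 1000 W/kW ÷ 10000 m²/ha = 689 W/m²
689 W/m² ÷ 745.7 W/hp × 4046.86 m²/acre = 3739.15 hp/acre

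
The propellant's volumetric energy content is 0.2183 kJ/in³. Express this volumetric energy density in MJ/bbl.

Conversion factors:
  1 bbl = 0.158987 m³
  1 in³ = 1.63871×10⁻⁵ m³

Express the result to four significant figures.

2.118 MJ/bbl

0.2183 kJ/in³ × 1000 J/kJ ÷ 1.63871×10⁻⁵ m³/in³ = 1.33215×10⁷ J/m³
1.33215×10⁷ J/m³ ÷ 1000000 J/MJ × 0.158987 m³/bbl = 2.11795 MJ/bbl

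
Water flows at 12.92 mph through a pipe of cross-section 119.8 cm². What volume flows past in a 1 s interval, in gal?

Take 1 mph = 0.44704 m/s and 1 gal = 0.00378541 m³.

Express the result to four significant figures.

18.28 gal

12.92 mph × 0.44704 = 5.77576 m/s
119.8 cm² × 0.0001 = 0.01198 m²
V = v × A × t = 5.77576 m/s × 0.01198 m² × 1 s = 0.0691936 m³
0.0691936 m³ ÷ (0.00378541 m³/gal) = 18.279 gal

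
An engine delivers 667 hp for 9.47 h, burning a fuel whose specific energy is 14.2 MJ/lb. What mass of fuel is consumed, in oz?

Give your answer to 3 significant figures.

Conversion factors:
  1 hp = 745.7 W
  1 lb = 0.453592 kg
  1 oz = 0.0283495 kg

1.91×10⁴ oz

667 hp → 497382 W
9.47 h → 34092 s
E = P × t = 497382 × 34092 = 1.69567×10¹⁰ J
14.2 MJ/lb → 3.13057×10⁷ J/kg
m = E / e_s = 1.69567×10¹⁰ / 3.13057×10⁷ = 541.649 kg
In oz: 541.649 / 0.0283495 = 19106.1 oz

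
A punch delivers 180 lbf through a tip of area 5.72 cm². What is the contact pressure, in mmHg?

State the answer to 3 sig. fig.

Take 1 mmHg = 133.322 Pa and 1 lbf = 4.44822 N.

1.05×10⁴ mmHg

180 lbf × 4.44822 → 800.68 N
5.72 cm² × 0.0001 → 5.72×10⁻⁴ m²
P = F / A = 800.68 N / 5.72×10⁻⁴ m² = 1.39979×10⁶ Pa
1.39979×10⁶ Pa ÷ (133.322 Pa/mmHg) = 10499.3 mmHg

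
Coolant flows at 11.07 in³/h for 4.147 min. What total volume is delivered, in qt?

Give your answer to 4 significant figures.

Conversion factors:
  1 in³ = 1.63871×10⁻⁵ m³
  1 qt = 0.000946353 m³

11.07 in³/h → 5.03903×10⁻⁸ m³/s
4.147 min → 248.82 s
V = Q × t = 5.03903×10⁻⁸ × 248.82 = 1.25381×10⁻⁵ m³
In qt: 1.25381×10⁻⁵ / 0.000946353 = 0.0132489 qt

0.01325 qt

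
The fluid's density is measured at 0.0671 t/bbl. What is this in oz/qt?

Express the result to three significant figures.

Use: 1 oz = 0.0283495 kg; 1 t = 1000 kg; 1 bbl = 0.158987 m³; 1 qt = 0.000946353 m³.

0.0671 t/bbl × 1000 kg/t ÷ 0.158987 m³/bbl = 422.047 kg/m³
422.047 kg/m³ ÷ 0.0283495 kg/oz × 0.000946353 m³/qt = 14.0886 oz/qt

14.1 oz/qt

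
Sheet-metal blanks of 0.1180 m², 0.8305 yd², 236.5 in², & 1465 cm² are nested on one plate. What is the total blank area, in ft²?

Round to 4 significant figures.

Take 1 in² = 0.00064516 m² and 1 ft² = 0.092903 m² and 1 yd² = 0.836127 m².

0.1180 m² (already m²)
0.8305 yd² × 0.836127 = 0.694403 m²
236.5 in² × 0.00064516 = 0.15258 m²
1465 cm² × 0.0001 = 0.1465 m²
Sum: 0.118 + 0.694403 + 0.15258 + 0.1465 = 1.11148 m²
In ft²: 1.11148 / 0.092903 = 11.9639 ft²

11.96 ft²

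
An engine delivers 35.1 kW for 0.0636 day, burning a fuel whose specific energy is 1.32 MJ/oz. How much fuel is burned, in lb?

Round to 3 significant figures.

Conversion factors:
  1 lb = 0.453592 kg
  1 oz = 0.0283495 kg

35.1 kW → 35100 W
0.0636 day → 5495.04 s
E = P × t = 35100 × 5495.04 = 1.92876×10⁸ J
1.32 MJ/oz → 4.65617×10⁷ J/kg
m = E / e_s = 1.92876×10⁸ / 4.65617×10⁷ = 4.14237 kg
In lb: 4.14237 / 0.453592 = 9.13237 lb

9.13 lb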